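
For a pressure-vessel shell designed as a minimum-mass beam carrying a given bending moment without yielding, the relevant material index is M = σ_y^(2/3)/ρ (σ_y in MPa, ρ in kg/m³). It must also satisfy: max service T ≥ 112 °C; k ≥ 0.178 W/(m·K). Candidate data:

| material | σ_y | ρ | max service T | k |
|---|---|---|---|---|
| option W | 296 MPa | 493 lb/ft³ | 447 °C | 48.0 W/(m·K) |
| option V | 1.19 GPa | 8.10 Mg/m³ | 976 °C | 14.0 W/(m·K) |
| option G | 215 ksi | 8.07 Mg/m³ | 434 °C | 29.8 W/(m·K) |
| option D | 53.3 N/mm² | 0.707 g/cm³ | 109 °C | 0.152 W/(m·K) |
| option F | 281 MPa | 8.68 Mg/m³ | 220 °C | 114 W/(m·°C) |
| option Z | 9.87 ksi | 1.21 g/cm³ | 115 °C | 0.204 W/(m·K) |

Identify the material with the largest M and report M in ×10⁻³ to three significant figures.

Screen on constraints: max service T ≥ 112 °C; k ≥ 0.178 W/(m·K). Survivors: option W, option V, option G, option F, option Z.
Convert each candidate to consistent units, then evaluate M:
  option W: σ_y = 296.0 MPa, ρ = 7897 kg/m³
  option V: σ_y = 1190 MPa, ρ = 8100 kg/m³
  option G: σ_y = 1482 MPa, ρ = 8070 kg/m³
  option F: σ_y = 281.0 MPa, ρ = 8680 kg/m³
  option Z: σ_y = 68.05 MPa, ρ = 1210 kg/m³
  option G: M = 16.1×10⁻³
  option V: M = 13.9×10⁻³
  option Z: M = 13.8×10⁻³
  option W: M = 5.62×10⁻³
  option F: M = 4.94×10⁻³
Option G has the largest M.

option G, M = 16.1×10⁻³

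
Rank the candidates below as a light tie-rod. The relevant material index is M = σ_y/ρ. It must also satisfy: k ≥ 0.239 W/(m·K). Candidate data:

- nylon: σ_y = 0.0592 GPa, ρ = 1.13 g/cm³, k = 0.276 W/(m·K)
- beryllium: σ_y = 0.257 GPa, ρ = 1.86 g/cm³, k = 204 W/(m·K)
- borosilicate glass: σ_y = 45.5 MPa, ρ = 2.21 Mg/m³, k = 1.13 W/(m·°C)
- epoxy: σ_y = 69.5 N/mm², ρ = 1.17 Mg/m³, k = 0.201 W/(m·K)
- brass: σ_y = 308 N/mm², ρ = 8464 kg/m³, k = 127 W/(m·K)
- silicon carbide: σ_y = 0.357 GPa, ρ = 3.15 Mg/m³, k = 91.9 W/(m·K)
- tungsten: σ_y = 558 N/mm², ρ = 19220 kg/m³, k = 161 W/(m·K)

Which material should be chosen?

beryllium

Screen on constraints: k ≥ 0.239 W/(m·K). Survivors: nylon, beryllium, borosilicate glass, brass, silicon carbide, tungsten.
Normalizing units and computing the index:
  nylon: σ_y = 59.20 MPa, ρ = 1130 kg/m³
  beryllium: σ_y = 257.0 MPa, ρ = 1860 kg/m³
  borosilicate glass: σ_y = 45.50 MPa, ρ = 2210 kg/m³
  brass: σ_y = 308.0 MPa, ρ = 8464 kg/m³
  silicon carbide: σ_y = 357.0 MPa, ρ = 3150 kg/m³
  tungsten: σ_y = 558.0 MPa, ρ = 19220 kg/m³
  beryllium: M = 138 kN·m/kg
  silicon carbide: M = 113 kN·m/kg
  nylon: M = 52.4 kN·m/kg
  brass: M = 36.4 kN·m/kg
  tungsten: M = 29.0 kN·m/kg
  borosilicate glass: M = 20.6 kN·m/kg
Highest index: beryllium.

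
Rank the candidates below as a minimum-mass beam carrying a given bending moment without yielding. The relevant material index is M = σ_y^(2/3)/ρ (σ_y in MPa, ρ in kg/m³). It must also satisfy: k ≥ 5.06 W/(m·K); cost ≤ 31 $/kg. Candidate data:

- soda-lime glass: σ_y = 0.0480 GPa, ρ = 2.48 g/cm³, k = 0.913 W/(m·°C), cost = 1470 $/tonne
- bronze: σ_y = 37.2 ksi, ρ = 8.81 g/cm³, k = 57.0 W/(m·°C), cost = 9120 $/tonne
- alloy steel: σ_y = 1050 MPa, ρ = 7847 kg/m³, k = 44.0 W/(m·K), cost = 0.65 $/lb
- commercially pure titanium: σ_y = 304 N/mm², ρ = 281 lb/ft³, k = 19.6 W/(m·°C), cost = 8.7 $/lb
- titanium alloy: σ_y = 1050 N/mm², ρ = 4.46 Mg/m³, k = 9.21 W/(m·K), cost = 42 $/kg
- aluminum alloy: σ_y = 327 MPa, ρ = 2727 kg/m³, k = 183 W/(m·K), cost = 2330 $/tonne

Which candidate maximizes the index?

aluminum alloy

Screen on constraints: k ≥ 5.06 W/(m·K); cost ≤ 31 $/kg. Survivors: bronze, alloy steel, commercially pure titanium, aluminum alloy.
After converting to SI:
  bronze: σ_y = 256.5 MPa, ρ = 8810 kg/m³
  alloy steel: σ_y = 1050 MPa, ρ = 7847 kg/m³
  commercially pure titanium: σ_y = 304.0 MPa, ρ = 4501 kg/m³
  aluminum alloy: σ_y = 327.0 MPa, ρ = 2727 kg/m³
  aluminum alloy: M = 17.4×10⁻³
  alloy steel: M = 13.2×10⁻³
  commercially pure titanium: M = 10.0×10⁻³
  bronze: M = 4.58×10⁻³
Aluminum alloy has the largest M.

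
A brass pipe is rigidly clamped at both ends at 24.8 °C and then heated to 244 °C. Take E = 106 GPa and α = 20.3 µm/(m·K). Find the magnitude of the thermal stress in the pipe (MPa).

472 MPa

ΔT = 219.2 K. Constrained thermal stress σ = E·α·ΔT = 106.0×10³ MPa × 20.3×10⁻⁶ × 219.2 = 472 MPa (compressive).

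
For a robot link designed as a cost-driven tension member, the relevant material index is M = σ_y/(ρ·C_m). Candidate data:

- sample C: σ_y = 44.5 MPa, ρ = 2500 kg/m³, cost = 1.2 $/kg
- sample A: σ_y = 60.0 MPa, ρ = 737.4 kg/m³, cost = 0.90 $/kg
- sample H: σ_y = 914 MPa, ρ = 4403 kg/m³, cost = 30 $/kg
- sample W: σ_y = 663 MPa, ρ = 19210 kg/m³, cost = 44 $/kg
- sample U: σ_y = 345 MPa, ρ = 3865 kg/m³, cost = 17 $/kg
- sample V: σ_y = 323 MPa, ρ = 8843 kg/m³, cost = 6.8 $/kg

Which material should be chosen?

sample A

Per-candidate index values:
  sample A: M = 90.4 kN·m per $
  sample C: M = 14.8 kN·m per $
  sample H: M = 6.92 kN·m per $
  sample V: M = 5.37 kN·m per $
  sample U: M = 5.25 kN·m per $
  sample W: M = 0.784 kN·m per $
Sample A has the largest M.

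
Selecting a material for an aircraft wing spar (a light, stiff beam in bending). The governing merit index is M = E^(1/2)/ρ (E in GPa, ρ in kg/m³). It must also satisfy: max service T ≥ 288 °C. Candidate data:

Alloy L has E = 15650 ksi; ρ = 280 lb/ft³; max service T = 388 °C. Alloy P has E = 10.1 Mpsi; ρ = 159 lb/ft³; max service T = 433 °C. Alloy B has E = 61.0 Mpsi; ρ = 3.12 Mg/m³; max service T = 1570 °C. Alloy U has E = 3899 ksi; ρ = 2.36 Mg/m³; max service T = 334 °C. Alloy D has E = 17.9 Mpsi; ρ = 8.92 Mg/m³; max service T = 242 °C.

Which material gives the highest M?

alloy B

Screen on constraints: max service T ≥ 288 °C. Survivors: alloy L, alloy P, alloy B, alloy U.
After converting to SI:
  alloy L: E = 107.9 GPa, ρ = 4485 kg/m³
  alloy P: E = 69.64 GPa, ρ = 2547 kg/m³
  alloy B: E = 420.6 GPa, ρ = 3120 kg/m³
  alloy U: E = 26.88 GPa, ρ = 2360 kg/m³
  alloy B: M = 6.57×10⁻³
  alloy P: M = 3.28×10⁻³
  alloy L: M = 2.32×10⁻³
  alloy U: M = 2.20×10⁻³
Alloy B ranks first.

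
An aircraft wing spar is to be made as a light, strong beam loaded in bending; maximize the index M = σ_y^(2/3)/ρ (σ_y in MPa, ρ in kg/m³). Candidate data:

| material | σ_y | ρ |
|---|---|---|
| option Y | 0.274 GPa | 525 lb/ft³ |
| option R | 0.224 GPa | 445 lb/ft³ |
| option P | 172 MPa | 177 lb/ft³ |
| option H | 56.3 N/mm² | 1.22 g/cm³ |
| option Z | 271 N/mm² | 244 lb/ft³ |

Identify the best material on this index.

option H

In SI units:
  option Y: σ_y = 274.0 MPa, ρ = 8410 kg/m³
  option R: σ_y = 224.0 MPa, ρ = 7128 kg/m³
  option P: σ_y = 172.0 MPa, ρ = 2835 kg/m³
  option H: σ_y = 56.30 MPa, ρ = 1220 kg/m³
  option Z: σ_y = 271.0 MPa, ρ = 3909 kg/m³
  option H: M = 12.0×10⁻³
  option P: M = 10.9×10⁻³
  option Z: M = 10.7×10⁻³
  option R: M = 5.17×10⁻³
  option Y: M = 5.02×10⁻³
Option H ranks first.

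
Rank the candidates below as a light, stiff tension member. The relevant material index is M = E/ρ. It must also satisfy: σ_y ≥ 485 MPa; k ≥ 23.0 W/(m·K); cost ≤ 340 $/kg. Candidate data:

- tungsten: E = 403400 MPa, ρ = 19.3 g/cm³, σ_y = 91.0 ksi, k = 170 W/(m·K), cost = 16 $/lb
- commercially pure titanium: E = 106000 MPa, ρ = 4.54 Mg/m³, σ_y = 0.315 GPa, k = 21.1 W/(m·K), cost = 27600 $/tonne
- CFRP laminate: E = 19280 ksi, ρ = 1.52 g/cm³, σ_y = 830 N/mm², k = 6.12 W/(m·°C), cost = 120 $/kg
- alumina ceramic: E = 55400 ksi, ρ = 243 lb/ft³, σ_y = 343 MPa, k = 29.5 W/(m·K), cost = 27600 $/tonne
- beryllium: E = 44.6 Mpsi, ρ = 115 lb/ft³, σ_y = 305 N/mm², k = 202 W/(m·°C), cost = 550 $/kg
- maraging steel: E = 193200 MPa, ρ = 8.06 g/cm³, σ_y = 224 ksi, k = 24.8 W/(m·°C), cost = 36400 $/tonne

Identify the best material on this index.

maraging steel

Screen on constraints: σ_y ≥ 485 MPa; k ≥ 23.0 W/(m·K); cost ≤ 340 $/kg. Survivors: tungsten, maraging steel.
In SI units:
  tungsten: E = 403.4 GPa, ρ = 19300 kg/m³
  maraging steel: E = 193.2 GPa, ρ = 8060 kg/m³
  maraging steel: M = 24.0 MN·m/kg
  tungsten: M = 20.9 MN·m/kg
Highest index: maraging steel.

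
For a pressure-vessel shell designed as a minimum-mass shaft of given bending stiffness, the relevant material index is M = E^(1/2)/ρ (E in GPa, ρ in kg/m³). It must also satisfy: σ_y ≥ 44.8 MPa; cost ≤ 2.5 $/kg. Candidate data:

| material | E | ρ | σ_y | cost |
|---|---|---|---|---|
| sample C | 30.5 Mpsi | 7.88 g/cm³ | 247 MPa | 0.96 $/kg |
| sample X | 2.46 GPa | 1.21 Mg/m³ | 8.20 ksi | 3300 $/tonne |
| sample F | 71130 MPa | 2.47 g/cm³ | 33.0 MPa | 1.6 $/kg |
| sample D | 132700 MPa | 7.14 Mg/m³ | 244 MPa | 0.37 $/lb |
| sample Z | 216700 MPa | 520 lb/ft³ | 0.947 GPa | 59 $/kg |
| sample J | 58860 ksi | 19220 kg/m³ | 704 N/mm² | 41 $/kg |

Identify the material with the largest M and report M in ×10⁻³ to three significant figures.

sample C, M = 1.84×10⁻³

Screen on constraints: σ_y ≥ 44.8 MPa; cost ≤ 2.5 $/kg. Survivors: sample C, sample D.
Convert each candidate to consistent units, then evaluate M:
  sample C: E = 210.3 GPa, ρ = 7880 kg/m³
  sample D: E = 132.7 GPa, ρ = 7140 kg/m³
  sample C: M = 1.84×10⁻³
  sample D: M = 1.61×10⁻³
Sample C has the largest M.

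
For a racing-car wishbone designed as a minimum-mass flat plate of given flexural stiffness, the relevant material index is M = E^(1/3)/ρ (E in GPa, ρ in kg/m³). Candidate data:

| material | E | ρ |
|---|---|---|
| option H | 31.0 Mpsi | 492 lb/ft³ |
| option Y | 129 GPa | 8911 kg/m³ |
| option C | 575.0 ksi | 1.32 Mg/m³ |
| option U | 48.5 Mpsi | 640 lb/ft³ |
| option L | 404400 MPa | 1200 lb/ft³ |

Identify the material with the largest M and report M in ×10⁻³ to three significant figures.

option C, M = 1.20×10⁻³

After converting to SI:
  option H: E = 213.7 GPa, ρ = 7881 kg/m³
  option Y: E = 129.0 GPa, ρ = 8911 kg/m³
  option C: E = 3.964 GPa, ρ = 1320 kg/m³
  option U: E = 334.4 GPa, ρ = 10250 kg/m³
  option L: E = 404.4 GPa, ρ = 19220 kg/m³
  option C: M = 1.20×10⁻³
  option H: M = 0.759×10⁻³
  option U: M = 0.677×10⁻³
  option Y: M = 0.567×10⁻³
  option L: M = 0.385×10⁻³
The maximum is for option C.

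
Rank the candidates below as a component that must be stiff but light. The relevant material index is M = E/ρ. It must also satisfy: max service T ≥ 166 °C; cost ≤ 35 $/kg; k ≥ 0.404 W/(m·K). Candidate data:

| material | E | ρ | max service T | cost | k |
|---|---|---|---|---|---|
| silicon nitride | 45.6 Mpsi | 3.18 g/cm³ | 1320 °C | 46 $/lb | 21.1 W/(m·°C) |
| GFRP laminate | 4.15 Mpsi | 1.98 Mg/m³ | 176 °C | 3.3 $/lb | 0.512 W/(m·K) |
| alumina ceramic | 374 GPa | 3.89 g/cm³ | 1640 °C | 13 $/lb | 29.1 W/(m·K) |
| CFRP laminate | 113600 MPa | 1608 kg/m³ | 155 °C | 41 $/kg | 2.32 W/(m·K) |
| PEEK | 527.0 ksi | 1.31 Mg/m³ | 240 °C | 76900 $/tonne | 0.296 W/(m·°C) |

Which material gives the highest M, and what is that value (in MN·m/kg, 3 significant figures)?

Screen on constraints: max service T ≥ 166 °C; cost ≤ 35 $/kg; k ≥ 0.404 W/(m·K). Survivors: GFRP laminate, alumina ceramic.
Normalizing units and computing the index:
  GFRP laminate: E = 28.61 GPa, ρ = 1980 kg/m³
  alumina ceramic: E = 374.0 GPa, ρ = 3890 kg/m³
  alumina ceramic: M = 96.1 MN·m/kg
  GFRP laminate: M = 14.5 MN·m/kg
Alumina ceramic ranks first.

alumina ceramic, M = 96.1 MN·m/kg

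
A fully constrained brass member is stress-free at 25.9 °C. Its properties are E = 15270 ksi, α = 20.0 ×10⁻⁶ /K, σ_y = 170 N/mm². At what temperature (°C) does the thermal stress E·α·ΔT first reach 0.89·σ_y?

97.8 °C

E = 15270 ksi = 105.3 GPa.
σ_y = 170 N/mm² = 170.0 MPa.
E·α·ΔT = 151.3 MPa ⇒ ΔT = 151.3 / (105.3×10³ × 20.0×10⁻⁶) = 71.85 K.
T = 25.9 + 71.85 = 97.75 °C.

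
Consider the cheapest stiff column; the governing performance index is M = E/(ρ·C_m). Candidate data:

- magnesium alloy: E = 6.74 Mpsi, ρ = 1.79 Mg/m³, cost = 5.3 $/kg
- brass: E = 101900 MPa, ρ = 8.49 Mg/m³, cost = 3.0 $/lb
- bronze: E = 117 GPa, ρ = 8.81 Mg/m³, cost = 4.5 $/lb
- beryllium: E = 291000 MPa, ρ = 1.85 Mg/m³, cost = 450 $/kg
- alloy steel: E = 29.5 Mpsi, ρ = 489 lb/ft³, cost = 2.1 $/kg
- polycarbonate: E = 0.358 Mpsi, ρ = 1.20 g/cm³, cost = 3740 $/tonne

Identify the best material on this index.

alloy steel

After converting to SI:
  magnesium alloy: E = 46.47 GPa, ρ = 1790 kg/m³, cost = 5.300 $/kg
  brass: E = 101.9 GPa, ρ = 8490 kg/m³, cost = 6.614 $/kg
  bronze: E = 117.0 GPa, ρ = 8810 kg/m³, cost = 9.921 $/kg
  beryllium: E = 291.0 GPa, ρ = 1850 kg/m³, cost = 450.0 $/kg
  alloy steel: E = 203.4 GPa, ρ = 7833 kg/m³, cost = 2.100 $/kg
  polycarbonate: E = 2.468 GPa, ρ = 1200 kg/m³, cost = 3.740 $/kg
  alloy steel: M = 12.4 MN·m per $
  magnesium alloy: M = 4.90 MN·m per $
  brass: M = 1.81 MN·m per $
  bronze: M = 1.34 MN·m per $
  polycarbonate: M = 0.550 MN·m per $
  beryllium: M = 0.350 MN·m per $
Alloy steel ranks first.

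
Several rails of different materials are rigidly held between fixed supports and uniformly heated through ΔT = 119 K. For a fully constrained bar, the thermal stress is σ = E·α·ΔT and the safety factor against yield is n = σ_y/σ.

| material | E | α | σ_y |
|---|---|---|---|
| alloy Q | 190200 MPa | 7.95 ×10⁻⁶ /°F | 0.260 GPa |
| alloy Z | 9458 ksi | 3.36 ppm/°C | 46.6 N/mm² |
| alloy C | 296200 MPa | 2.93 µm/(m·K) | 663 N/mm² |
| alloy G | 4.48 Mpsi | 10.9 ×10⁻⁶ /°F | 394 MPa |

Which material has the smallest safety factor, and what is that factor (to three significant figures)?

In consistent units (E in GPa, α in ×10⁻⁶/K, σ_y in MPa):
  alloy Q: E = 190.2, α = 14.3, σ_y = 260.0 → σ = 324 MPa, n = 0.803
  alloy Z: E = 65.21, α = 3.36, σ_y = 46.60 → σ = 26.1 MPa, n = 1.79
  alloy C: E = 296.2, α = 2.93, σ_y = 663.0 → σ = 103 MPa, n = 6.42
  alloy G: E = 30.89, α = 19.6, σ_y = 394.0 → σ = 72.1 MPa, n = 5.46
Alloy Q has the lowest safety factor, n = 0.803.

alloy Q, n = 0.803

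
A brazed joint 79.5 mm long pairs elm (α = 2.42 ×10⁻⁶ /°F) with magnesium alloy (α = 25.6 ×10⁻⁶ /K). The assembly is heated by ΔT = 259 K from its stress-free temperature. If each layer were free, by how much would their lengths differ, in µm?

elm: α = 2.42×10⁻⁶/°F × 9/5 = 4.36×10⁻⁶/K.
Δα = |4.36 − 25.6|×10⁻⁶/K = 21.2×10⁻⁶/K.
ΔL_mismatch = Δα·L·ΔT = 21.2×10⁻⁶ × 79.5 mm × 259.0 K = 437 µm.

437 µm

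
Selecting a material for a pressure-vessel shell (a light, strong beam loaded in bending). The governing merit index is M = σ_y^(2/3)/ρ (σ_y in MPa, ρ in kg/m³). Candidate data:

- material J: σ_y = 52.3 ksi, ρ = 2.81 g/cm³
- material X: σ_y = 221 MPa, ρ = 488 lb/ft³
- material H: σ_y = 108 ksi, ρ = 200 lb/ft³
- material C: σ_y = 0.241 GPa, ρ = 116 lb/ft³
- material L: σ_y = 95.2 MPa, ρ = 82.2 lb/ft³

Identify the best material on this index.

Putting every candidate on a common basis:
  material J: σ_y = 360.6 MPa, ρ = 2810 kg/m³
  material X: σ_y = 221.0 MPa, ρ = 7817 kg/m³
  material H: σ_y = 744.6 MPa, ρ = 3204 kg/m³
  material C: σ_y = 241.0 MPa, ρ = 1858 kg/m³
  material L: σ_y = 95.20 MPa, ρ = 1317 kg/m³
  material H: M = 25.6×10⁻³
  material C: M = 20.8×10⁻³
  material J: M = 18.0×10⁻³
  material L: M = 15.8×10⁻³
  material X: M = 4.68×10⁻³
The maximum is for material H.

material H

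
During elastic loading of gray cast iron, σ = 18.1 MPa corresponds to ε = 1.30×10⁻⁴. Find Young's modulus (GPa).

139 GPa

E = σ/ε = 18.1 MPa / 1.30×10⁻⁴ = 139200 MPa = 139 GPa.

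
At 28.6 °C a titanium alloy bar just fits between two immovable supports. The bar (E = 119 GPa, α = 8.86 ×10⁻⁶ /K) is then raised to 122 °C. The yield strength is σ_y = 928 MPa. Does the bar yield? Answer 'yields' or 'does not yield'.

does not yield

ΔT = 93.40 K. Constrained thermal stress σ = E·α·ΔT = 119.0×10³ MPa × 8.86×10⁻⁶ × 93.40 = 98.5 MPa (compressive).
Compare to σ_y = 928 MPa: σ < σ_y, so it does not yield.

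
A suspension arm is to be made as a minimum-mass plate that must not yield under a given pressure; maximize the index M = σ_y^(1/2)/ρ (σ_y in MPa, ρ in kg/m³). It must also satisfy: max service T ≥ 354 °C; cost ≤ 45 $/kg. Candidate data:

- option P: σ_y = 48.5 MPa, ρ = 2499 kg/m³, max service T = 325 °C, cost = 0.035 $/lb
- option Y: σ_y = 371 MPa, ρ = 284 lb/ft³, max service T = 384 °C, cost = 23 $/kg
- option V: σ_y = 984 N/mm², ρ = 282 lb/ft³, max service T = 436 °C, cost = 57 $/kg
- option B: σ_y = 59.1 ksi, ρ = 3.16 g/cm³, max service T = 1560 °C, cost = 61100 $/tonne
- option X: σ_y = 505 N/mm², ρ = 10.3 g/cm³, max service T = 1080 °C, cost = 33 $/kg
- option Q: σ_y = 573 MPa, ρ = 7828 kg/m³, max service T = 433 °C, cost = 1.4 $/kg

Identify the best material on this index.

Screen on constraints: max service T ≥ 354 °C; cost ≤ 45 $/kg. Survivors: option Y, option X, option Q.
Normalizing units and computing the index:
  option Y: σ_y = 371.0 MPa, ρ = 4549 kg/m³
  option X: σ_y = 505.0 MPa, ρ = 10300 kg/m³
  option Q: σ_y = 573.0 MPa, ρ = 7828 kg/m³
  option Y: M = 4.23×10⁻³
  option Q: M = 3.06×10⁻³
  option X: M = 2.18×10⁻³
Option Y ranks first.

option Y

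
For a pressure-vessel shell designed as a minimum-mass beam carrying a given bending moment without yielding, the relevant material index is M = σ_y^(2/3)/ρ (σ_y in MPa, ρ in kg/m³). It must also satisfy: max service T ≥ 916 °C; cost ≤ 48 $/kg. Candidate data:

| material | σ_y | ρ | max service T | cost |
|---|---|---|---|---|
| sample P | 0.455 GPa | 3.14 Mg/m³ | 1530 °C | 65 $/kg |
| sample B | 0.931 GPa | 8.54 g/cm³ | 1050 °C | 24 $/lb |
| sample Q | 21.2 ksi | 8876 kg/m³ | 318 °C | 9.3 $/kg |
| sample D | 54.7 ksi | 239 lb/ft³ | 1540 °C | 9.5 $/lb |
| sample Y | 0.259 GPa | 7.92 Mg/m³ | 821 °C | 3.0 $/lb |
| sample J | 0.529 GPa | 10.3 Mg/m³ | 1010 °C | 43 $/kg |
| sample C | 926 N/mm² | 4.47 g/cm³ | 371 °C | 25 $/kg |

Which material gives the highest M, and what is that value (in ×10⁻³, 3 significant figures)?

Screen on constraints: max service T ≥ 916 °C; cost ≤ 48 $/kg. Survivors: sample D, sample J.
Convert each candidate to consistent units, then evaluate M:
  sample D: σ_y = 377.1 MPa, ρ = 3828 kg/m³
  sample J: σ_y = 529.0 MPa, ρ = 10300 kg/m³
  sample D: M = 13.6×10⁻³
  sample J: M = 6.35×10⁻³
Highest index: sample D.

sample D, M = 13.6×10⁻³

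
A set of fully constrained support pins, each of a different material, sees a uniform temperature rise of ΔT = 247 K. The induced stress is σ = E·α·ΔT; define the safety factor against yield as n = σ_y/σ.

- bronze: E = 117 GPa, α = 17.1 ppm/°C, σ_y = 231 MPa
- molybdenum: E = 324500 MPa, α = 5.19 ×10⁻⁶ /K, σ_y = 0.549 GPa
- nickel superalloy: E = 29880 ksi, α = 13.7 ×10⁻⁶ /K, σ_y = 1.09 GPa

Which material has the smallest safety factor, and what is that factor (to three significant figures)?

bronze, n = 0.467

In consistent units (E in GPa, α in ×10⁻⁶/K, σ_y in MPa):
  bronze: E = 117.0, α = 17.1, σ_y = 231.0 → σ = 494 MPa, n = 0.467
  molybdenum: E = 324.5, α = 5.19, σ_y = 549.0 → σ = 416 MPa, n = 1.32
  nickel superalloy: E = 206.0, α = 13.7, σ_y = 1090 → σ = 697 MPa, n = 1.56
Smallest n: bronze with n = 0.467.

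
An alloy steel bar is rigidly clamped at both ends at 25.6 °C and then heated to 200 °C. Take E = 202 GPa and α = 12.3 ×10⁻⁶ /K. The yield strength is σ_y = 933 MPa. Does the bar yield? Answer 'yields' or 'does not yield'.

does not yield

ΔT = 174.4 K. Constrained thermal stress σ = E·α·ΔT = 202.0×10³ MPa × 12.3×10⁻⁶ × 174.4 = 433 MPa (compressive).
Compare to σ_y = 933 MPa: σ < σ_y, so it does not yield.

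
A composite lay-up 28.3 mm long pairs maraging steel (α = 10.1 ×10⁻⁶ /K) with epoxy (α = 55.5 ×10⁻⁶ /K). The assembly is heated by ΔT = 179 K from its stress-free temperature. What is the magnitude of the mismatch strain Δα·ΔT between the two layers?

8.13×10⁻³

Δα = |10.1 − 55.5|×10⁻⁶/K = 45.4×10⁻⁶/K.
Mismatch strain = Δα·ΔT = 45.4×10⁻⁶ × 179.0 = 8.13×10⁻³.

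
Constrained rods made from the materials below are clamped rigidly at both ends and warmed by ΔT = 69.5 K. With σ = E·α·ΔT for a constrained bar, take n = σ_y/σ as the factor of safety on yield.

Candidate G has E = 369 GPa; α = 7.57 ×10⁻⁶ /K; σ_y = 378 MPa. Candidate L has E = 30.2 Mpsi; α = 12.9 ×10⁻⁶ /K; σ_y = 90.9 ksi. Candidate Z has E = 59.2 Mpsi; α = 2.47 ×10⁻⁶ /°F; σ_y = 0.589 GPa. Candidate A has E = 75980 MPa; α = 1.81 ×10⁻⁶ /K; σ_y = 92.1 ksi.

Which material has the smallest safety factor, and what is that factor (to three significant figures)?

With everything in SI (GPa, ×10⁻⁶/K, MPa):
  candidate G: E = 369.0, α = 7.57, σ_y = 378.0 → σ = 194 MPa, n = 1.95
  candidate L: E = 208.2, α = 12.9, σ_y = 626.7 → σ = 187 MPa, n = 3.36
  candidate Z: E = 408.2, α = 4.45, σ_y = 589.0 → σ = 126 MPa, n = 4.67
  candidate A: E = 75.98, α = 1.81, σ_y = 635.0 → σ = 9.56 MPa, n = 66.4
Candidate G has the lowest safety factor, n = 1.95.

candidate G, n = 1.95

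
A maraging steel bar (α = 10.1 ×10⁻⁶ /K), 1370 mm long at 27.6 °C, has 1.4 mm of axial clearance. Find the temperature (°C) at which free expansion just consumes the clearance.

α·L₀·ΔT = 1.4 mm ⇒ ΔT = 1.4 / (10.1×10⁻⁶ × 1370.0) = 101.2 K.
T = 27.6 + 101.2 = 128.8 °C.

129 °C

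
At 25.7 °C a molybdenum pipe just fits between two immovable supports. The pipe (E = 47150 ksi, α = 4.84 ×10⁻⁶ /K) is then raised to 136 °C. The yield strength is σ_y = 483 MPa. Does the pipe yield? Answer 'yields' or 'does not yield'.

does not yield

E = 47150 ksi = 325.1 GPa.
ΔT = 110.3 K. Constrained thermal stress σ = E·α·ΔT = 325.1×10³ MPa × 4.84×10⁻⁶ × 110.3 = 174 MPa (compressive).
Compare to σ_y = 483 MPa: σ < σ_y, so it does not yield.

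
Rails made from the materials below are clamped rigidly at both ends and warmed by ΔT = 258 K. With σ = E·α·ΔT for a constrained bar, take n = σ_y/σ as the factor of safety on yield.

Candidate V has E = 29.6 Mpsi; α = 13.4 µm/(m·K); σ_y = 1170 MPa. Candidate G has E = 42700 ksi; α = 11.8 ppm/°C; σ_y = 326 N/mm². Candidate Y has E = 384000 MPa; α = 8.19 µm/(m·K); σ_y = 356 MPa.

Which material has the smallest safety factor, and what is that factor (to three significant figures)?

candidate G, n = 0.364

Converting E to GPa, α to ×10⁻⁶/K, σ_y to MPa, then σ and n for each:
  candidate V: E = 204.1, α = 13.4, σ_y = 1170 → σ = 706 MPa, n = 1.66
  candidate G: E = 294.4, α = 11.8, σ_y = 326.0 → σ = 896 MPa, n = 0.364
  candidate Y: E = 384.0, α = 8.19, σ_y = 356.0 → σ = 811 MPa, n = 0.439
Smallest n: candidate G with n = 0.364.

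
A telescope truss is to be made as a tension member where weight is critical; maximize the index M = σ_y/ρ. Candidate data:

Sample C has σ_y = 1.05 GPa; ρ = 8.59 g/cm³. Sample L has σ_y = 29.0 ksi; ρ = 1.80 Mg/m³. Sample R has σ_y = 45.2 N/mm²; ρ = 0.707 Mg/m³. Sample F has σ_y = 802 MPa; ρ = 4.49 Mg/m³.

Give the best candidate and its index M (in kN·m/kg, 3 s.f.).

In SI units:
  sample C: σ_y = 1050 MPa, ρ = 8590 kg/m³
  sample L: σ_y = 199.9 MPa, ρ = 1800 kg/m³
  sample R: σ_y = 45.20 MPa, ρ = 707.0 kg/m³
  sample F: σ_y = 802.0 MPa, ρ = 4490 kg/m³
  sample F: M = 179 kN·m/kg
  sample C: M = 122 kN·m/kg
  sample L: M = 111 kN·m/kg
  sample R: M = 63.9 kN·m/kg
Highest index: sample F.

sample F, M = 179 kN·m/kg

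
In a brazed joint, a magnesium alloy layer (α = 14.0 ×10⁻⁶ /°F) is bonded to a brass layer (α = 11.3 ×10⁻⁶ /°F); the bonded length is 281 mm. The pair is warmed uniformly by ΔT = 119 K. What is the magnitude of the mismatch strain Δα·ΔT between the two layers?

magnesium alloy: α = 14.0×10⁻⁶/°F × 9/5 = 25.2×10⁻⁶/K.
brass: α = 11.3×10⁻⁶/°F × 9/5 = 20.3×10⁻⁶/K.
Δα = |25.2 − 20.3|×10⁻⁶/K = 4.86×10⁻⁶/K.
Mismatch strain = Δα·ΔT = 4.86×10⁻⁶ × 119.0 = 5.78×10⁻⁴.

5.78×10⁻⁴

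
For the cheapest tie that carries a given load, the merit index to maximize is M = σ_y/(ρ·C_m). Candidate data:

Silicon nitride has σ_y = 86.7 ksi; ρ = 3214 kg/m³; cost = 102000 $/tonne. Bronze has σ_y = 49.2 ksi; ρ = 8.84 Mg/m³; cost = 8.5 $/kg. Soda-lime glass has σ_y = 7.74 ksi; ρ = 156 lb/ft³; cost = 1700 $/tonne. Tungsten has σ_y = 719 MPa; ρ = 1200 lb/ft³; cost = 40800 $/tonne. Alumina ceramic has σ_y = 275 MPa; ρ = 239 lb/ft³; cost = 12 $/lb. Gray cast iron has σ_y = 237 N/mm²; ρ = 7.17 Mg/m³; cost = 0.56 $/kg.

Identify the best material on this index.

Convert each candidate to consistent units, then evaluate M:
  silicon nitride: σ_y = 597.8 MPa, ρ = 3214 kg/m³, cost = 102.0 $/kg
  bronze: σ_y = 339.2 MPa, ρ = 8840 kg/m³, cost = 8.500 $/kg
  soda-lime glass: σ_y = 53.37 MPa, ρ = 2499 kg/m³, cost = 1.700 $/kg
  tungsten: σ_y = 719.0 MPa, ρ = 19220 kg/m³, cost = 40.80 $/kg
  alumina ceramic: σ_y = 275.0 MPa, ρ = 3828 kg/m³, cost = 26.46 $/kg
  gray cast iron: σ_y = 237.0 MPa, ρ = 7170 kg/m³, cost = 0.5600 $/kg
  gray cast iron: M = 59.0 kN·m per $
  soda-lime glass: M = 12.6 kN·m per $
  bronze: M = 4.51 kN·m per $
  alumina ceramic: M = 2.72 kN·m per $
  silicon nitride: M = 1.82 kN·m per $
  tungsten: M = 0.917 kN·m per $
Gray cast iron has the largest M.

gray cast iron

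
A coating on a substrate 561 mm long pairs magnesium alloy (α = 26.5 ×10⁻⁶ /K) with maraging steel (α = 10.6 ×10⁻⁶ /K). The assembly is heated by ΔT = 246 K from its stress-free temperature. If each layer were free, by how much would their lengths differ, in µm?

2190 µm

Δα = |26.5 − 10.6|×10⁻⁶/K = 15.9×10⁻⁶/K.
ΔL_mismatch = Δα·L·ΔT = 15.9×10⁻⁶ × 561.0 mm × 246.0 K = 2190 µm.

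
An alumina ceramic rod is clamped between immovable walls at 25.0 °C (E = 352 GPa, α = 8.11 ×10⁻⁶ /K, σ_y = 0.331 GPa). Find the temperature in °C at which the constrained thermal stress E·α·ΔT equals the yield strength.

141 °C

σ_y = 0.331 GPa = 331.0 MPa.
E·α·ΔT = 331.0 MPa ⇒ ΔT = 331.0 / (352.0×10³ × 8.11×10⁻⁶) = 115.9 K.
T = 25.0 + 115.9 = 140.9 °C.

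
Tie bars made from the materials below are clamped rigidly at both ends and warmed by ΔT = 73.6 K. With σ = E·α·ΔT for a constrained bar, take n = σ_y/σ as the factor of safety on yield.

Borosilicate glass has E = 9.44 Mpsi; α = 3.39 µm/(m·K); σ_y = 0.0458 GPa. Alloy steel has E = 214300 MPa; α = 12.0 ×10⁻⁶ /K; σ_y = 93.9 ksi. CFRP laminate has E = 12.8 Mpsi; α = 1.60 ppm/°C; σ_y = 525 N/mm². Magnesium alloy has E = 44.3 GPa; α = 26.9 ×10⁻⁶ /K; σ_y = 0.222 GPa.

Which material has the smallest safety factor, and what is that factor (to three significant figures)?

magnesium alloy, n = 2.53

Per material, after unit conversion:
  borosilicate glass: E = 65.09, α = 3.39, σ_y = 45.80 → σ = 16.2 MPa, n = 2.82
  alloy steel: E = 214.3, α = 12.0, σ_y = 647.4 → σ = 189 MPa, n = 3.42
  CFRP laminate: E = 88.25, α = 1.60, σ_y = 525.0 → σ = 10.4 MPa, n = 50.5
  magnesium alloy: E = 44.30, α = 26.9, σ_y = 222.0 → σ = 87.7 MPa, n = 2.53
Smallest n: magnesium alloy with n = 2.53.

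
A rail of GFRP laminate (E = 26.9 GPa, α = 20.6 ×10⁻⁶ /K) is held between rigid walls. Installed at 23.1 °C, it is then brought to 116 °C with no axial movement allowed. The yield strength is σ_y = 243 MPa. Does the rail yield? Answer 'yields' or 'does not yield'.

does not yield

ΔT = 92.90 K. Constrained thermal stress σ = E·α·ΔT = 26.90×10³ MPa × 20.6×10⁻⁶ × 92.90 = 51.5 MPa (compressive).
Compare to σ_y = 243 MPa: σ < σ_y, so it does not yield.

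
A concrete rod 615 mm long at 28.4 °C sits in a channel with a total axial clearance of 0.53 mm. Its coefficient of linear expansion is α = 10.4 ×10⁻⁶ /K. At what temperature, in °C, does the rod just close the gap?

111 °C

α·L₀·ΔT = 0.53 mm ⇒ ΔT = 0.53 / (10.4×10⁻⁶ × 615.0) = 82.86 K.
T = 28.4 + 82.86 = 111.3 °C.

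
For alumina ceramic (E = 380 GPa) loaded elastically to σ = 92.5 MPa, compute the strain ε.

2.43×10⁻⁴

ε = σ/E = 92.5 / 380000 = 2.43×10⁻⁴.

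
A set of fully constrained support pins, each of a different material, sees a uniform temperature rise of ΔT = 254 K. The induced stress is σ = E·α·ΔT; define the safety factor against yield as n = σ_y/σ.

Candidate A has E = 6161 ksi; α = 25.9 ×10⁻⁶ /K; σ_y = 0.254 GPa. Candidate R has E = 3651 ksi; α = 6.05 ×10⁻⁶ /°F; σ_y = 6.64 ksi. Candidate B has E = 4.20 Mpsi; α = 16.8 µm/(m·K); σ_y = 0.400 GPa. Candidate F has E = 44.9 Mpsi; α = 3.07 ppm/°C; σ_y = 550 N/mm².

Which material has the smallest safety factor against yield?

candidate R

In consistent units (E in GPa, α in ×10⁻⁶/K, σ_y in MPa):
  candidate A: E = 42.48, α = 25.9, σ_y = 254.0 → σ = 279 MPa, n = 0.909
  candidate R: E = 25.17, α = 10.9, σ_y = 45.78 → σ = 69.6 MPa, n = 0.657
  candidate B: E = 28.96, α = 16.8, σ_y = 400.0 → σ = 124 MPa, n = 3.24
  candidate F: E = 309.6, α = 3.07, σ_y = 550.0 → σ = 241 MPa, n = 2.28
The minimum is candidate R at n = 0.657.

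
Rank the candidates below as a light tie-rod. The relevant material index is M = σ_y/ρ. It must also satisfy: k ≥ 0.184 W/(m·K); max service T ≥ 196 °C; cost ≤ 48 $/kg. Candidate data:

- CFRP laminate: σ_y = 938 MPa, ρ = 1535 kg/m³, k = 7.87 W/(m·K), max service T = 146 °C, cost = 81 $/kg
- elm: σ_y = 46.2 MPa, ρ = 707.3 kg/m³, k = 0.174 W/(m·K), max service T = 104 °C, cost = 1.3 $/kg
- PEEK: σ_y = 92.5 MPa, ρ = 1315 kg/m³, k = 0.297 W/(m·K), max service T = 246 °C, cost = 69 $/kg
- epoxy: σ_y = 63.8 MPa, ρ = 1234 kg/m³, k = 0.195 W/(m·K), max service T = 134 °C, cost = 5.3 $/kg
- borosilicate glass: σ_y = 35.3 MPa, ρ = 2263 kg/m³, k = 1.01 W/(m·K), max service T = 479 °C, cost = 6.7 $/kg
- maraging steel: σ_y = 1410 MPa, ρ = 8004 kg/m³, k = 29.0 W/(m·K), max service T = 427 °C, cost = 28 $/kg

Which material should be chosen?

maraging steel

Screen on constraints: k ≥ 0.184 W/(m·K); max service T ≥ 196 °C; cost ≤ 48 $/kg. Survivors: borosilicate glass, maraging steel.
Per-candidate index values:
  maraging steel: M = 176 kN·m/kg
  borosilicate glass: M = 15.6 kN·m/kg
Maraging steel ranks first.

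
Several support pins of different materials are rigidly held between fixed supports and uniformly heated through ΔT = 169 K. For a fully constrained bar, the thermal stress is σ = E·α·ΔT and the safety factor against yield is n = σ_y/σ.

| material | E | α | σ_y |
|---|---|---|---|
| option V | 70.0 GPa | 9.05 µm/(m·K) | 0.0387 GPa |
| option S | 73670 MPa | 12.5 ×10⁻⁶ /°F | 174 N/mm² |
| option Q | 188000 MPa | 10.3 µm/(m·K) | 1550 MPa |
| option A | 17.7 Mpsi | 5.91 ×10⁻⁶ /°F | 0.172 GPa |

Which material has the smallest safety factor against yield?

With everything in SI (GPa, ×10⁻⁶/K, MPa):
  option V: E = 70.00, α = 9.05, σ_y = 38.70 → σ = 107 MPa, n = 0.361
  option S: E = 73.67, α = 22.5, σ_y = 174.0 → σ = 280 MPa, n = 0.621
  option Q: E = 188.0, α = 10.3, σ_y = 1550 → σ = 327 MPa, n = 4.74
  option A: E = 122.0, α = 10.6, σ_y = 172.0 → σ = 219 MPa, n = 0.784
Smallest n: option V with n = 0.361.

option V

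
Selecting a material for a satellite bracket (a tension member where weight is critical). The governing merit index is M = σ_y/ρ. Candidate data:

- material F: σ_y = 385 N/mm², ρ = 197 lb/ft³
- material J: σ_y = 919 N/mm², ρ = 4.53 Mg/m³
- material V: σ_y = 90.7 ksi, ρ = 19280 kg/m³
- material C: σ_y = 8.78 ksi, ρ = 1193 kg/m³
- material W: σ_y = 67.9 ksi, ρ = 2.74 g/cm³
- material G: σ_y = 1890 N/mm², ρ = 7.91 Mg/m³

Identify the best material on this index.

material G

Putting every candidate on a common basis:
  material F: σ_y = 385.0 MPa, ρ = 3156 kg/m³
  material J: σ_y = 919.0 MPa, ρ = 4530 kg/m³
  material V: σ_y = 625.4 MPa, ρ = 19280 kg/m³
  material C: σ_y = 60.54 MPa, ρ = 1193 kg/m³
  material W: σ_y = 468.2 MPa, ρ = 2740 kg/m³
  material G: σ_y = 1890 MPa, ρ = 7910 kg/m³
  material G: M = 239 kN·m/kg
  material J: M = 203 kN·m/kg
  material W: M = 171 kN·m/kg
  material F: M = 122 kN·m/kg
  material C: M = 50.7 kN·m/kg
  material V: M = 32.4 kN·m/kg
Material G ranks first.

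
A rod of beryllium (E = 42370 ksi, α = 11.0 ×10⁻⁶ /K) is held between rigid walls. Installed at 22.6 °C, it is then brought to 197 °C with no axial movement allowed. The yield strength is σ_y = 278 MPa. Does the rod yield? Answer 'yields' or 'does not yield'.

yields

E = 42370 ksi = 292.1 GPa.
ΔT = 174.4 K. Constrained thermal stress σ = E·α·ΔT = 292.1×10³ MPa × 11.0×10⁻⁶ × 174.4 = 560 MPa (compressive).
Compare to σ_y = 278 MPa: σ ≥ σ_y, so it yields.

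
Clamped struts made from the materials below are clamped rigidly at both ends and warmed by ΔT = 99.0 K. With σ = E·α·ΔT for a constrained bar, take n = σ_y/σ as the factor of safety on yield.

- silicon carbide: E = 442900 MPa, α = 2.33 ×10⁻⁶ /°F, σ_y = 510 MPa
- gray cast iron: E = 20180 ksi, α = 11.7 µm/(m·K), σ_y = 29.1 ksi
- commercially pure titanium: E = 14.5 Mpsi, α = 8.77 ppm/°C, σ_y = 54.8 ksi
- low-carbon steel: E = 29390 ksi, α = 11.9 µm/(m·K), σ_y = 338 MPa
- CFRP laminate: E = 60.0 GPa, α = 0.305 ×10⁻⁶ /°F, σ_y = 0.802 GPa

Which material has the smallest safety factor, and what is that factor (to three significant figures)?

gray cast iron, n = 1.24

Converting E to GPa, α to ×10⁻⁶/K, σ_y to MPa, then σ and n for each:
  silicon carbide: E = 442.9, α = 4.19, σ_y = 510.0 → σ = 184 MPa, n = 2.77
  gray cast iron: E = 139.1, α = 11.7, σ_y = 200.6 → σ = 161 MPa, n = 1.24
  commercially pure titanium: E = 99.97, α = 8.77, σ_y = 377.8 → σ = 86.8 MPa, n = 4.35
  low-carbon steel: E = 202.6, α = 11.9, σ_y = 338.0 → σ = 239 MPa, n = 1.42
  CFRP laminate: E = 60.00, α = 0.549, σ_y = 802.0 → σ = 3.26 MPa, n = 246
The minimum is gray cast iron at n = 1.24.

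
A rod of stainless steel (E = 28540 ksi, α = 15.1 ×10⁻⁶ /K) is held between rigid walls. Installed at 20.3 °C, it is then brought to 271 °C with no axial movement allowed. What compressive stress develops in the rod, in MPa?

E = 28540 ksi = 196.8 GPa.
ΔT = 250.7 K. Constrained thermal stress σ = E·α·ΔT = 196.8×10³ MPa × 15.1×10⁻⁶ × 250.7 = 745 MPa (compressive).

745 MPa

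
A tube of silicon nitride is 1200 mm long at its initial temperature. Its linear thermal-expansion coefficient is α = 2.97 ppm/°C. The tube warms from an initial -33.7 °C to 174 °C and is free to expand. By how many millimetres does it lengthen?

0.740 mm

ΔT = 174 − (-33.7) = 207.7 K.
ΔL = α·L₀·ΔT = 2.97×10⁻⁶ × 1200 mm × 207.7 K = 0.740 mm.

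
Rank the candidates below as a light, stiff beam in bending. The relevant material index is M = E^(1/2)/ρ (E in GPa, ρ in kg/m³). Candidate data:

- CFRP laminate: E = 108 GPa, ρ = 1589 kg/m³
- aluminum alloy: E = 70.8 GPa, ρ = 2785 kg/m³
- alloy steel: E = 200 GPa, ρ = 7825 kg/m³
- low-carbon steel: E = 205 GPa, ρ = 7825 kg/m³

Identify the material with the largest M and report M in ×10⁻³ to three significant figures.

Computing M directly (units already consistent):
  CFRP laminate: M = 6.54×10⁻³
  aluminum alloy: M = 3.02×10⁻³
  low-carbon steel: M = 1.83×10⁻³
  alloy steel: M = 1.81×10⁻³
The maximum is for CFRP laminate.

CFRP laminate, M = 6.54×10⁻³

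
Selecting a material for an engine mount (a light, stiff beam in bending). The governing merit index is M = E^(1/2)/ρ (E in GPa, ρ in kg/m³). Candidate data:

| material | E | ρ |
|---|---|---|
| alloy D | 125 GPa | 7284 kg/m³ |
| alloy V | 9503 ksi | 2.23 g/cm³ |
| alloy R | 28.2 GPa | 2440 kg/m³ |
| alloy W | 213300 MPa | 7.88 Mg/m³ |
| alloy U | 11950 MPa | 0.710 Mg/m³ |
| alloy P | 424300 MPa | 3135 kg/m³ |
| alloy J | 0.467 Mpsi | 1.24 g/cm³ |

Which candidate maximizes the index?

alloy P

Putting every candidate on a common basis:
  alloy D: E = 125.0 GPa, ρ = 7284 kg/m³
  alloy V: E = 65.52 GPa, ρ = 2230 kg/m³
  alloy R: E = 28.20 GPa, ρ = 2440 kg/m³
  alloy W: E = 213.3 GPa, ρ = 7880 kg/m³
  alloy U: E = 11.95 GPa, ρ = 710.0 kg/m³
  alloy P: E = 424.3 GPa, ρ = 3135 kg/m³
  alloy J: E = 3.220 GPa, ρ = 1240 kg/m³
  alloy P: M = 6.57×10⁻³
  alloy U: M = 4.87×10⁻³
  alloy V: M = 3.63×10⁻³
  alloy R: M = 2.18×10⁻³
  alloy W: M = 1.85×10⁻³
  alloy D: M = 1.53×10⁻³
  alloy J: M = 1.45×10⁻³
The maximum is for alloy P.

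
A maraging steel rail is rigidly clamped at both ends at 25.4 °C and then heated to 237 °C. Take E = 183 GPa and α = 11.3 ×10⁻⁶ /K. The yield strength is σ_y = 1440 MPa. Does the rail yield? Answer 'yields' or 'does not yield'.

does not yield

ΔT = 211.6 K. Constrained thermal stress σ = E·α·ΔT = 183.0×10³ MPa × 11.3×10⁻⁶ × 211.6 = 438 MPa (compressive).
Compare to σ_y = 1440 MPa: σ < σ_y, so it does not yield.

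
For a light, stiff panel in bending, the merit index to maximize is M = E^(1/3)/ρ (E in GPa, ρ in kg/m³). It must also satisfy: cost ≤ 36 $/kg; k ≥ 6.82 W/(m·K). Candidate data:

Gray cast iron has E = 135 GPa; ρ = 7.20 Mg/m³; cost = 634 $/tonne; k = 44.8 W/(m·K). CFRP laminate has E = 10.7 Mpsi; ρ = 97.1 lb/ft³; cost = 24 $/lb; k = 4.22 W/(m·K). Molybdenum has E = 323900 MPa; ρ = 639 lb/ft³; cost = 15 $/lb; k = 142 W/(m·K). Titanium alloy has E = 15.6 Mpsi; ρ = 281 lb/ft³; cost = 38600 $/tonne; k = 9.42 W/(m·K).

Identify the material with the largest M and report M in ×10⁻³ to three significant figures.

Screen on constraints: cost ≤ 36 $/kg; k ≥ 6.82 W/(m·K). Survivors: gray cast iron, molybdenum.
Putting every candidate on a common basis:
  gray cast iron: E = 135.0 GPa, ρ = 7200 kg/m³
  molybdenum: E = 323.9 GPa, ρ = 10240 kg/m³
  gray cast iron: M = 0.712×10⁻³
  molybdenum: M = 0.671×10⁻³
Gray cast iron ranks first.

gray cast iron, M = 0.712×10⁻³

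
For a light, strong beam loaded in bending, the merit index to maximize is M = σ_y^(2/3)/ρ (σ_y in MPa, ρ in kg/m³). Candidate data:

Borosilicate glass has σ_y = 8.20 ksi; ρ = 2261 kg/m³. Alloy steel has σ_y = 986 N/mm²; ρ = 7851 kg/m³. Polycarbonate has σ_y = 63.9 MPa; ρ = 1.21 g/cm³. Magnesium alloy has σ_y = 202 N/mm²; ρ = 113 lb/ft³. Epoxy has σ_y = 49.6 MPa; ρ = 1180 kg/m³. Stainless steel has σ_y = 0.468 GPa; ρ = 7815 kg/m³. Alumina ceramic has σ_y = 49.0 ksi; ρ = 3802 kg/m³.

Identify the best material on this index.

Putting every candidate on a common basis:
  borosilicate glass: σ_y = 56.54 MPa, ρ = 2261 kg/m³
  alloy steel: σ_y = 986.0 MPa, ρ = 7851 kg/m³
  polycarbonate: σ_y = 63.90 MPa, ρ = 1210 kg/m³
  magnesium alloy: σ_y = 202.0 MPa, ρ = 1810 kg/m³
  epoxy: σ_y = 49.60 MPa, ρ = 1180 kg/m³
  stainless steel: σ_y = 468.0 MPa, ρ = 7815 kg/m³
  alumina ceramic: σ_y = 337.8 MPa, ρ = 3802 kg/m³
  magnesium alloy: M = 19.0×10⁻³
  polycarbonate: M = 13.2×10⁻³
  alumina ceramic: M = 12.8×10⁻³
  alloy steel: M = 12.6×10⁻³
  epoxy: M = 11.4×10⁻³
  stainless steel: M = 7.71×10⁻³
  borosilicate glass: M = 6.52×10⁻³
Highest index: magnesium alloy.

magnesium alloy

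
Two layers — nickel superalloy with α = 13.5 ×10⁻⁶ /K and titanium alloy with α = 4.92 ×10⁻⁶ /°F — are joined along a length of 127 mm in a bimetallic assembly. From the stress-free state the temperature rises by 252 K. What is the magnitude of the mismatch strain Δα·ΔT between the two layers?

titanium alloy: α = 4.92×10⁻⁶/°F × 9/5 = 8.86×10⁻⁶/K.
Δα = |13.5 − 8.86|×10⁻⁶/K = 4.64×10⁻⁶/K.
Mismatch strain = Δα·ΔT = 4.64×10⁻⁶ × 252.0 = 1.17×10⁻³.

1.17×10⁻³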